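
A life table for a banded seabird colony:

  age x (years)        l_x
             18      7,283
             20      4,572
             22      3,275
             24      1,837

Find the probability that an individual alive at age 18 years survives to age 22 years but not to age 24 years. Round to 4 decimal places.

0.1974

This is the probability of reaching 22 but not 24, conditional on being alive at 18: (l_22 − l_24) / l_18.
= (3,275 − 1,837) / 7,283 = 1,438 / 7,283 = 0.197446.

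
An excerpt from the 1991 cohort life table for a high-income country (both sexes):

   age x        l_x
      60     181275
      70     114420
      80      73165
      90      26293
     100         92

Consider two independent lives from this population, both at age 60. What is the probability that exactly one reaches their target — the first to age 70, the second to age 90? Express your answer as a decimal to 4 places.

0.5931

p₁ = l_70/l_60 = 114420/181275 = 0.631196; p₂ = l_90/l_60 = 26293/181275 = 0.145045.
P(exactly one) = p₁(1−p₂) + (1−p₁)p₂ = 0.539644 + 0.053493 = 0.593137.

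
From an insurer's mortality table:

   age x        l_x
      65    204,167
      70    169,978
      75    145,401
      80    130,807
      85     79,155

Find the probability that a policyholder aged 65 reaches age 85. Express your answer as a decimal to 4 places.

The conditional survival probability is l_85/l_65 = 79,155/204,167 = 0.387697.

0.3877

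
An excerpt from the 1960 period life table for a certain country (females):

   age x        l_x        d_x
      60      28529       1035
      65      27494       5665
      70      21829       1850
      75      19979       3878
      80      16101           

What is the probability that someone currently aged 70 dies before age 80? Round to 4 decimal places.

0.2624

P(die before 80 | alive at 70) = 1 − l_80/l_70 = 1 − 16101/21829 = (5728)/21829 = 0.262403.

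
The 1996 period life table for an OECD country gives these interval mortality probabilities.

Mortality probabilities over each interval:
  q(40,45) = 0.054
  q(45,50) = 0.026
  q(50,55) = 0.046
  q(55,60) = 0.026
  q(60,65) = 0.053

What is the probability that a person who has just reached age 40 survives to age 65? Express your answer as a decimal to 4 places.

0.8108

Survival from 40 to 65 is the product of surviving each interval: (1 − 0.054) × (1 − 0.026) × (1 − 0.046) × (1 − 0.026) × (1 − 0.053).
= 0.946 × 0.974 × 0.954 × 0.974 × 0.947 = 0.810788.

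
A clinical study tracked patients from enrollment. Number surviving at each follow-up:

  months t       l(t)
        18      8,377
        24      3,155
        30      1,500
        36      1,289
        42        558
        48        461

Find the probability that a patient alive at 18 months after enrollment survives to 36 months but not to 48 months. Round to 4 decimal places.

0.0988

This is the probability of reaching 36 but not 48, conditional on being alive at 18: (l(36) − l(48)) / l(18).
= (1,289 − 461) / 8,377 = 828 / 8,377 = 0.098842.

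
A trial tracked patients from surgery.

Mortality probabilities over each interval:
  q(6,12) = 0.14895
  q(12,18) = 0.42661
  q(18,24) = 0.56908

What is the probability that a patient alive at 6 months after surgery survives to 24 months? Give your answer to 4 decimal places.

Chaining the interval survival probabilities: (1 − 0.14895) × (1 − 0.42661) × (1 − 0.56908).
= 0.85105 × 0.57339 × 0.43092 = 0.210282.

0.2103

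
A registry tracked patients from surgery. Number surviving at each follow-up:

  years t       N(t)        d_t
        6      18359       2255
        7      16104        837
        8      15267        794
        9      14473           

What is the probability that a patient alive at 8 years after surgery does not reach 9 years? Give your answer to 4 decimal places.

P(die before 9 | alive at 8) = 1 − N(9)/N(8) = 1 − 14473/15267 = (794)/15267 = 0.052008.

0.0520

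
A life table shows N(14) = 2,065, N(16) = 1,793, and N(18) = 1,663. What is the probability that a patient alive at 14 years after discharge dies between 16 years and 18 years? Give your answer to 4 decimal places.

This is the probability of reaching 16 but not 18, conditional on being alive at 14: (N(16) − N(18)) / N(14).
= (1,793 − 1,663) / 2,065 = 130 / 2,065 = 0.062954.

0.0630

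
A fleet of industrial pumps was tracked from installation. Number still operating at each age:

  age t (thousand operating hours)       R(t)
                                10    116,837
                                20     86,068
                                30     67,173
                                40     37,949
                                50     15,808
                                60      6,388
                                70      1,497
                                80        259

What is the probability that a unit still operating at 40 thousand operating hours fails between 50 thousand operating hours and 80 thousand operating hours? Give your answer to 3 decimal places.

This is the probability of reaching 50 but not 80, conditional on being operational at 40: (R(50) − R(80)) / R(40).
= (15,808 − 259) / 37,949 = 15,549 / 37,949 = 0.409734.

0.410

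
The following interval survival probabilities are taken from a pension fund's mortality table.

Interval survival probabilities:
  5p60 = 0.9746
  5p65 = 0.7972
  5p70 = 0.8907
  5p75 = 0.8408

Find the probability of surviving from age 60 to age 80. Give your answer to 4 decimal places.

0.5819

20p60 = 0.9746 × 0.7972 × 0.8907 × 0.8408.
= 0.581859.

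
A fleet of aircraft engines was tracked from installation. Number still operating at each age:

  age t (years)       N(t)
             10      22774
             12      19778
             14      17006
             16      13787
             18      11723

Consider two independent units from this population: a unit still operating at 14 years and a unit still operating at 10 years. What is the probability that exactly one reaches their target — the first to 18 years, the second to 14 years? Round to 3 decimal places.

0.407

p₁ = N(18)/N(14) = 11723/17006 = 0.689345; p₂ = N(14)/N(10) = 17006/22774 = 0.746729.
P(exactly one) = p₁(1−p₂) + (1−p₁)p₂ = 0.174591 + 0.231975 = 0.406566.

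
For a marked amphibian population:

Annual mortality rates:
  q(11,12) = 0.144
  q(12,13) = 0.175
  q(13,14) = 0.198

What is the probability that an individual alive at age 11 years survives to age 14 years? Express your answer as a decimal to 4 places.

0.5664

Chaining the interval survival probabilities: (1 − 0.144) × (1 − 0.175) × (1 − 0.198).
= 0.856 × 0.825 × 0.802 = 0.566372.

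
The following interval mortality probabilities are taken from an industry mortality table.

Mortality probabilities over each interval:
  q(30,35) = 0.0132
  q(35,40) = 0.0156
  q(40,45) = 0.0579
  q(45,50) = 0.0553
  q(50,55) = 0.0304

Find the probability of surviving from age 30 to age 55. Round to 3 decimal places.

Survival from 30 to 55 is the product of surviving each interval: (1 − 0.0132) × (1 − 0.0156) × (1 − 0.0579) × (1 − 0.0553) × (1 − 0.0304).
= 0.9868 × 0.9844 × 0.9421 × 0.9447 × 0.9696 = 0.838271.

0.838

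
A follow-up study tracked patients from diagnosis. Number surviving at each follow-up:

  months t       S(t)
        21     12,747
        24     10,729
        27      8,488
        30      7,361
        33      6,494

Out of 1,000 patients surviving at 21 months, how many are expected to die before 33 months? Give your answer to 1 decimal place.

490.5

The relevant probability is 1 − 6,494/12,747 = 0.490547.
Expected number = 1,000 × 0.490547 = 490.5.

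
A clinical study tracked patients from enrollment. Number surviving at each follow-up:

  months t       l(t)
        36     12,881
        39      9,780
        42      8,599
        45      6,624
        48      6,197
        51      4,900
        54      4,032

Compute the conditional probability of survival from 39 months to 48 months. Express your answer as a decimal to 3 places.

0.634

The conditional survival probability is l(48)/l(39) = 6,197/9,780 = 0.633640.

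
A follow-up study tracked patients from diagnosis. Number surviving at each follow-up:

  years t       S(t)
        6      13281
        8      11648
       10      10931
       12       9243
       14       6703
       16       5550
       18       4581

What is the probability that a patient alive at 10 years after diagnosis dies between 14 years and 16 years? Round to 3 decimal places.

0.105

This is the probability of reaching 14 but not 16, conditional on being alive at 10: (S(14) − S(16)) / S(10).
= (6703 − 5550) / 10931 = 1153 / 10931 = 0.105480.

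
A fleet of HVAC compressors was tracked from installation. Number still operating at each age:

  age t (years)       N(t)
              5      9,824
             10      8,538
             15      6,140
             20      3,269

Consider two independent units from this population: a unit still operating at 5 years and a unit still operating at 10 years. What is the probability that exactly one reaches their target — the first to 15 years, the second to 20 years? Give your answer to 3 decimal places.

0.529

p₁ = N(15)/N(5) = 6,140/9,824 = 0.625000; p₂ = N(20)/N(10) = 3,269/8,538 = 0.382877.
P(exactly one) = p₁(1−p₂) + (1−p₁)p₂ = 0.385702 + 0.143579 = 0.529281.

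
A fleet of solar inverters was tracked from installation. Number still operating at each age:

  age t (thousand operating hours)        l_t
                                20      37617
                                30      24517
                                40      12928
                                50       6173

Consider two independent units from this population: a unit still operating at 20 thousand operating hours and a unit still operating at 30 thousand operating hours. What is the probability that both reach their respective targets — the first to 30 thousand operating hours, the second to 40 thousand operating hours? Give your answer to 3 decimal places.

0.344

p₁ = l_30/l_20 = 24517/37617 = 0.651753; p₂ = l_40/l_30 = 12928/24517 = 0.527308.
P(both) = p₁ × p₂ = 0.651753 × 0.527308 = 0.343675.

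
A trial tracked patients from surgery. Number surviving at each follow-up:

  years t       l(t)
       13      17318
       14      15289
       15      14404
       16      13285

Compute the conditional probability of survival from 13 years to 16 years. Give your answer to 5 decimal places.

The conditional survival probability is l(16)/l(13) = 13285/17318 = 0.767121.

0.76712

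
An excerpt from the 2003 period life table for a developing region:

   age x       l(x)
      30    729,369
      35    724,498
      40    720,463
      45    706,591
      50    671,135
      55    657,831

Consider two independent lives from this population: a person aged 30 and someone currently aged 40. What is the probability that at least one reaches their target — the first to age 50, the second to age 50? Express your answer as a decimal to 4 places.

p₁ = l(50)/l(30) = 671,135/729,369 = 0.920158; p₂ = l(50)/l(40) = 671,135/720,463 = 0.931533.
P(at least one) = 1 − (1−p₁)(1−p₂) = 1 − 0.079842 × 0.068467 = 0.994533.

0.9945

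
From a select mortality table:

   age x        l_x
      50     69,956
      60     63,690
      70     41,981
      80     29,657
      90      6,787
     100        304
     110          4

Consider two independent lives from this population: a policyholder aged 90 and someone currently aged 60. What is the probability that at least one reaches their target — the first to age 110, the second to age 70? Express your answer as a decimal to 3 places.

0.659

p₁ = l_110/l_90 = 4/6,787 = 0.000589; p₂ = l_70/l_60 = 41,981/63,690 = 0.659146.
P(at least one) = 1 − (1−p₁)(1−p₂) = 1 − 0.999411 × 0.340854 = 0.659347.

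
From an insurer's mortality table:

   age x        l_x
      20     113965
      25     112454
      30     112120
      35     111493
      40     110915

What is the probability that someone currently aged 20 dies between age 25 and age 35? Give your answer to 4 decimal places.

This is the probability of reaching 25 but not 35, conditional on being alive at 20: (l_25 − l_35) / l_20.
= (112454 − 111493) / 113965 = 961 / 113965 = 0.008432.

0.0084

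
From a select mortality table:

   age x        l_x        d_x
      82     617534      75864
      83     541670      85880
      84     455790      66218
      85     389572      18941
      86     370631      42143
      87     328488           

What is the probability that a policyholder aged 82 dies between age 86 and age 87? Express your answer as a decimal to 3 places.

0.068

This is the probability of reaching 86 but not 87, conditional on being alive at 82: (l_86 − l_87) / l_82.
= (370631 − 328488) / 617534 = 42143 / 617534 = 0.068244.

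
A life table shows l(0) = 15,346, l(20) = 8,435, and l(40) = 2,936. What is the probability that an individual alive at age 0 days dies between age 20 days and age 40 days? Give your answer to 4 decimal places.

0.3583

This is the probability of reaching 20 but not 40, conditional on being alive at 0: (l(20) − l(40)) / l(0).
= (8,435 − 2,936) / 15,346 = 5,499 / 15,346 = 0.358334.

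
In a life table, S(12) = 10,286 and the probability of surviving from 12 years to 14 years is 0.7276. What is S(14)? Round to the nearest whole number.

7484

S(14) = S(12) × p = 10,286 × 0.7276 = 7484.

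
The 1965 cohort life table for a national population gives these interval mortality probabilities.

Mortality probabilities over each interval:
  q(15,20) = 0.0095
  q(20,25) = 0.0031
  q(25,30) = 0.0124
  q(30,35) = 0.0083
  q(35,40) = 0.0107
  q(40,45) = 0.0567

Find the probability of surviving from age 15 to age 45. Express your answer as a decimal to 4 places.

0.9025

Chaining the interval survival probabilities: (1 − 0.0095) × (1 − 0.0031) × (1 − 0.0124) × (1 − 0.0083) × (1 − 0.0107) × (1 − 0.0567).
= 0.9905 × 0.9969 × 0.9876 × 0.9917 × 0.9893 × 0.9433 = 0.902496.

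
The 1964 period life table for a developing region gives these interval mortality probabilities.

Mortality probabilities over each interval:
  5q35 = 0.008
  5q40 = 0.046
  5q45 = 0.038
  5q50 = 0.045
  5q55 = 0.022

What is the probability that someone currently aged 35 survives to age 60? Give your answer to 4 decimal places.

Chaining the interval survival probabilities: (1 − 0.008) × (1 − 0.046) × (1 − 0.038) × (1 − 0.045) × (1 − 0.022).
= 0.992 × 0.954 × 0.962 × 0.955 × 0.978 = 0.850310.

0.8503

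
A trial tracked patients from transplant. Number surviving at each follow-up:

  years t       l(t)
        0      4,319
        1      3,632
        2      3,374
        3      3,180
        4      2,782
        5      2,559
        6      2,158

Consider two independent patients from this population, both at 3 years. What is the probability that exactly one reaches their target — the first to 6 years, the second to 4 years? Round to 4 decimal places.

0.3661

p₁ = l(6)/l(3) = 2,158/3,180 = 0.678616; p₂ = l(4)/l(3) = 2,782/3,180 = 0.874843.
P(exactly one) = p₁(1−p₂) + (1−p₁)p₂ = 0.084934 + 0.281161 = 0.366094.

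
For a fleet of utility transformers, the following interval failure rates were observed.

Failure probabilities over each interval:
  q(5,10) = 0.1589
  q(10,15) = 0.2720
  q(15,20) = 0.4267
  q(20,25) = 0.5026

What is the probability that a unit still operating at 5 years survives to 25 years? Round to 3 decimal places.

Chaining the interval survival probabilities: (1 − 0.1589) × (1 − 0.2720) × (1 − 0.4267) × (1 − 0.5026).
= 0.8411 × 0.7280 × 0.5733 × 0.4974 = 0.174609.

0.175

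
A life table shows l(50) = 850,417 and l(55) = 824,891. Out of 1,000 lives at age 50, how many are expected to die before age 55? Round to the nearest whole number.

30

The relevant probability is 1 − 824,891/850,417 = 0.030016.
Expected number = 1,000 × 0.030016 = 30.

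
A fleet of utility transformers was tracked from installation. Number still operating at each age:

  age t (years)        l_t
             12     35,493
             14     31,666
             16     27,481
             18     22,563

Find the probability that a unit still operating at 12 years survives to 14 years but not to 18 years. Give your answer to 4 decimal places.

This is the probability of reaching 14 but not 18, conditional on being operational at 12: (l_14 − l_18) / l_12.
= (31,666 − 22,563) / 35,493 = 9,103 / 35,493 = 0.256473.

0.2565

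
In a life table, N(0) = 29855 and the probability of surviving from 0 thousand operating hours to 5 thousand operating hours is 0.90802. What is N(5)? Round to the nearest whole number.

27109

N(5) = N(0) × p = 29855 × 0.90802 = 27109.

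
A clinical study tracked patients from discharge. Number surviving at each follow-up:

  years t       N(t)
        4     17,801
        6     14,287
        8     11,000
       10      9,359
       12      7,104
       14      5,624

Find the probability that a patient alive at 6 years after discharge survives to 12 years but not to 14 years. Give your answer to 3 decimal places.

This is the probability of reaching 12 but not 14, conditional on being alive at 6: (N(12) − N(14)) / N(6).
= (7,104 − 5,624) / 14,287 = 1,480 / 14,287 = 0.103591.

0.104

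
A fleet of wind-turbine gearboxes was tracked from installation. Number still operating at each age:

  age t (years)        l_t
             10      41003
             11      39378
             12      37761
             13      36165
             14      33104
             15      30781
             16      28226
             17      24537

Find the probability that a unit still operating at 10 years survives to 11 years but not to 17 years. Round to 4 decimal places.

0.3619

This is the probability of reaching 11 but not 17, conditional on being operational at 10: (l_11 − l_17) / l_10.
= (39378 − 24537) / 41003 = 14841 / 41003 = 0.361949.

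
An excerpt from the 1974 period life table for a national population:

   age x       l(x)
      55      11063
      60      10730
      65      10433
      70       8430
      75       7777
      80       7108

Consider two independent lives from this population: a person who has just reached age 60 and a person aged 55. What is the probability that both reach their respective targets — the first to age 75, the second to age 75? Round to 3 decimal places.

0.510

p₁ = l(75)/l(60) = 7777/10730 = 0.724790; p₂ = l(75)/l(55) = 7777/11063 = 0.702974.
P(both) = p₁ × p₂ = 0.724790 × 0.702974 = 0.509509.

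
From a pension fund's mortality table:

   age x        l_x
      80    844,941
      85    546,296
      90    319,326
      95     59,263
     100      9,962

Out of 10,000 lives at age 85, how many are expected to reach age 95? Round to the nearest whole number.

The relevant probability is 59,263/546,296 = 0.108481.
Expected number = 10,000 × 0.108481 = 1085.

1085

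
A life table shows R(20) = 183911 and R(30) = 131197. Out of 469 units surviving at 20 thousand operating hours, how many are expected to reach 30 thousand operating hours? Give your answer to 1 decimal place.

The relevant probability is 131197/183911 = 0.713372.
Expected number = 469 × 0.713372 = 334.6.

334.6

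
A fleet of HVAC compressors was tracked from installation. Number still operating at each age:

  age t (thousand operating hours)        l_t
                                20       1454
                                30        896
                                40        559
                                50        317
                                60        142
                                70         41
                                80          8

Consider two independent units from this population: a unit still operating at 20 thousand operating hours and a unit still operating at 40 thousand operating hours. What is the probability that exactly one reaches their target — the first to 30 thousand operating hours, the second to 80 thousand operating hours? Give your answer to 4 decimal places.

p₁ = l_30/l_20 = 896/1454 = 0.616231; p₂ = l_80/l_40 = 8/559 = 0.014311.
P(exactly one) = p₁(1−p₂) + (1−p₁)p₂ = 0.607412 + 0.005492 = 0.612904.

0.6129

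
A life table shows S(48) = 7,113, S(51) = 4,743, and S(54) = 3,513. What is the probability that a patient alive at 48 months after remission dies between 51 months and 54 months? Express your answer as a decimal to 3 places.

0.173

This is the probability of reaching 51 but not 54, conditional on being alive at 48: (S(51) − S(54)) / S(48).
= (4,743 − 3,513) / 7,113 = 1,230 / 7,113 = 0.172923.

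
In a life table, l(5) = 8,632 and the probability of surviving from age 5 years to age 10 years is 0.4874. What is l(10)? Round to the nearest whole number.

l(10) = l(5) × p = 8,632 × 0.4874 = 4207.

4207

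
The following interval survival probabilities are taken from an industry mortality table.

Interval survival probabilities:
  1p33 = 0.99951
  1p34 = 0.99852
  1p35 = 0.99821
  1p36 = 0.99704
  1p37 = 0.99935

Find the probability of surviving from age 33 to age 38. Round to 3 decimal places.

Chaining the interval survival probabilities: 0.99951 × 0.99852 × 0.99821 × 0.99704 × 0.99935.
= 0.992650.

0.993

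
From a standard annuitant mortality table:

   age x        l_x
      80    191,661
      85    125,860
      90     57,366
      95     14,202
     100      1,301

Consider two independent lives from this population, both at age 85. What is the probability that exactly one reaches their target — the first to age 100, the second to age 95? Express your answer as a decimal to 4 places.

p₁ = l_100/l_85 = 1,301/125,860 = 0.010337; p₂ = l_95/l_85 = 14,202/125,860 = 0.112840.
P(exactly one) = p₁(1−p₂) + (1−p₁)p₂ = 0.009171 + 0.111674 = 0.120844.

0.1208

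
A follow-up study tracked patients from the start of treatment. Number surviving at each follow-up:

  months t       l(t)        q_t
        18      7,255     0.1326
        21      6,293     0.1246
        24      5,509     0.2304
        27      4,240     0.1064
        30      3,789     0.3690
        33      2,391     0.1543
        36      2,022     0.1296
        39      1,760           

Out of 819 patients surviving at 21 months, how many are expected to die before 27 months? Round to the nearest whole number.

267

The relevant probability is 1 − 4,240/6,293 = 0.326235.
Expected number = 819 × 0.326235 = 267.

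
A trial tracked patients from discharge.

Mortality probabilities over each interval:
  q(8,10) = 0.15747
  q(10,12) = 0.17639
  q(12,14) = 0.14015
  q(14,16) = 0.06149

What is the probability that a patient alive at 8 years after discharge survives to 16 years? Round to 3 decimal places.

The overall survival probability is (1 − 0.15747) × (1 − 0.17639) × (1 − 0.14015) × (1 − 0.06149).
= 0.84253 × 0.82361 × 0.85985 × 0.93851 = 0.559975.

0.560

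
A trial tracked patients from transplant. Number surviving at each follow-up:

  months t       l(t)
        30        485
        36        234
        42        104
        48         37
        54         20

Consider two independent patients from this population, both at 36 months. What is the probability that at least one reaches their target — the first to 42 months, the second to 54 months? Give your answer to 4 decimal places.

0.4919

p₁ = l(42)/l(36) = 104/234 = 0.444444; p₂ = l(54)/l(36) = 20/234 = 0.085470.
P(at least one) = 1 − (1−p₁)(1−p₂) = 1 − 0.555556 × 0.914530 = 0.491927.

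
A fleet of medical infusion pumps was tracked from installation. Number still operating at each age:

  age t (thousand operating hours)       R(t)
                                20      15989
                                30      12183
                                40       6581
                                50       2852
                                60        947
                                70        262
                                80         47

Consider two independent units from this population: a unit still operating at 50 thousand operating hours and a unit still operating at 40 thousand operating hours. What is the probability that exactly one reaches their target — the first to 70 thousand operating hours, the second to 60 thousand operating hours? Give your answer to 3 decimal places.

0.209

p₁ = R(70)/R(50) = 262/2852 = 0.091865; p₂ = R(60)/R(40) = 947/6581 = 0.143899.
P(exactly one) = p₁(1−p₂) + (1−p₁)p₂ = 0.078646 + 0.130680 = 0.209325.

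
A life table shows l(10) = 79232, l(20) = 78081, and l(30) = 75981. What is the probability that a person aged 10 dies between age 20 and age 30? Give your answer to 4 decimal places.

This is the probability of reaching 20 but not 30, conditional on being alive at 10: (l(20) − l(30)) / l(10).
= (78081 − 75981) / 79232 = 2100 / 79232 = 0.026504.

0.0265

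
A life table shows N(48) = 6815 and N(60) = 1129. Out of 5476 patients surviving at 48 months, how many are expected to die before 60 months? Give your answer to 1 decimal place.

The relevant probability is 1 − 1129/6815 = 0.834336.
Expected number = 5476 × 0.834336 = 4568.8.

4568.8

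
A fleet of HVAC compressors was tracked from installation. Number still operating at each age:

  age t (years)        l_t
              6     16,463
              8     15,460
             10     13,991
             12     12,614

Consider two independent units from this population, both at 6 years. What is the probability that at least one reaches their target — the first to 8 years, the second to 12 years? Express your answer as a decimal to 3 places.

p₁ = l_8/l_6 = 15,460/16,463 = 0.939076; p₂ = l_12/l_6 = 12,614/16,463 = 0.766203.
P(at least one) = 1 − (1−p₁)(1−p₂) = 1 − 0.060924 × 0.233797 = 0.985756.

0.986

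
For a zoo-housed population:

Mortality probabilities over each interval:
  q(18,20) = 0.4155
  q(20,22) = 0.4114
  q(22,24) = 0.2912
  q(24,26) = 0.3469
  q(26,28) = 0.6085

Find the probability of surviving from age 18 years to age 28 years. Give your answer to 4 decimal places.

0.0624

P(survive 18→28) = (1 − 0.4155) × (1 − 0.4114) × (1 − 0.2912) × (1 − 0.3469) × (1 − 0.6085).
= 0.5845 × 0.5886 × 0.7088 × 0.6531 × 0.3915 = 0.062350.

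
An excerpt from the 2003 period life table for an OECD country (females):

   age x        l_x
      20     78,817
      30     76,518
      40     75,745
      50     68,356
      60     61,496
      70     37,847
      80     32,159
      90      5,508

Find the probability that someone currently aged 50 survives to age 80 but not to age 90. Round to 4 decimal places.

We want 30|10q50 = (l_80 − l_90)/l_50.
This is the probability of reaching 80 but not 90, conditional on being alive at 50: (l_80 − l_90) / l_50.
= (32,159 − 5,508) / 68,356 = 26,651 / 68,356 = 0.389885.

0.3899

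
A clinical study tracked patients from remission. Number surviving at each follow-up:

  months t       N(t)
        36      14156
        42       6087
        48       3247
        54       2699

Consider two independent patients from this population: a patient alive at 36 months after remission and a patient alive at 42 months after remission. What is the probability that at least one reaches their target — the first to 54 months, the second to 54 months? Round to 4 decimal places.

p₁ = N(54)/N(36) = 2699/14156 = 0.190661; p₂ = N(54)/N(42) = 2699/6087 = 0.443404.
P(at least one) = 1 − (1−p₁)(1−p₂) = 1 − 0.809339 × 0.556596 = 0.549525.

0.5495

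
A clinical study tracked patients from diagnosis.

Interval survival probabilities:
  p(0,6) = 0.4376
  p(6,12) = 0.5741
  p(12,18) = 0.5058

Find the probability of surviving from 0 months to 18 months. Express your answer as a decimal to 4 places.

The overall survival probability is 0.4376 × 0.5741 × 0.5058.
= 0.127070.

0.1271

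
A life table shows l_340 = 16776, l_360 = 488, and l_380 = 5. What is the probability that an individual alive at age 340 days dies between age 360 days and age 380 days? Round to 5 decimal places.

0.02879

This is the probability of reaching 360 but not 380, conditional on being alive at 340: (l_360 − l_380) / l_340.
= (488 − 5) / 16776 = 483 / 16776 = 0.028791.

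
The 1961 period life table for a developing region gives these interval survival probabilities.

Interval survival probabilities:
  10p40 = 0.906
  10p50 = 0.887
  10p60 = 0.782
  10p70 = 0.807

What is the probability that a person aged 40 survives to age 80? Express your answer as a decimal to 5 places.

Chaining the interval survival probabilities: 0.906 × 0.887 × 0.782 × 0.807.
= 0.507145.

0.50714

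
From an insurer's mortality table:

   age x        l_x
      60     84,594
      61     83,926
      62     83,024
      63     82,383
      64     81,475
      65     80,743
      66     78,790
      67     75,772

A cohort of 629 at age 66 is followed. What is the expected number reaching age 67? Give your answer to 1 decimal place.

604.9

The relevant probability is 75,772/78,790 = 0.961696.
Expected number = 629 × 0.961696 = 604.9.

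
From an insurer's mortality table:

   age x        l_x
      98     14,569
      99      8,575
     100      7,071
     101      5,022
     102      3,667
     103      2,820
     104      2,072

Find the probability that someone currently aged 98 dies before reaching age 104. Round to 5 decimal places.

0.85778

P(die before 104 | alive at 98) = 1 − l_104/l_98 = 1 − 2,072/14,569 = (12,497)/14,569 = 0.857780.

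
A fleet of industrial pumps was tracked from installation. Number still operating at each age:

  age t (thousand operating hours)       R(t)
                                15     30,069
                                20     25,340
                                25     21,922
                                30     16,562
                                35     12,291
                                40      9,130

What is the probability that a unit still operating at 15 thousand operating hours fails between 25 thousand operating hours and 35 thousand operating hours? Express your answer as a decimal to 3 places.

This is the probability of reaching 25 but not 35, conditional on being operational at 15: (R(25) − R(35)) / R(15).
= (21,922 − 12,291) / 30,069 = 9,631 / 30,069 = 0.320297.

0.320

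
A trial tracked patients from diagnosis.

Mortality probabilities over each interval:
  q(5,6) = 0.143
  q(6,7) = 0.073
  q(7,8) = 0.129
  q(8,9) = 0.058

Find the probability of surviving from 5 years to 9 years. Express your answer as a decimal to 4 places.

The overall survival probability is (1 − 0.143) × (1 − 0.073) × (1 − 0.129) × (1 − 0.058).
= 0.857 × 0.927 × 0.871 × 0.942 = 0.651823.

0.6518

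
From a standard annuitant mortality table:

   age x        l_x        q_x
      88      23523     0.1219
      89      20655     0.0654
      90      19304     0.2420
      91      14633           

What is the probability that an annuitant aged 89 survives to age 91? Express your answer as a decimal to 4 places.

0.7084

We want 2p89 = l_91/l_89.
The conditional survival probability is l_91/l_89 = 14633/20655 = 0.708448.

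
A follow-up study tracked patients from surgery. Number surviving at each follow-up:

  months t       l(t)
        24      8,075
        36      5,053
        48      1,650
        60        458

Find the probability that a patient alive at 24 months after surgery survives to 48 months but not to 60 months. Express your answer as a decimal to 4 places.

0.1476

This is the probability of reaching 48 but not 60, conditional on being alive at 24: (l(48) − l(60)) / l(24).
= (1,650 − 458) / 8,075 = 1,192 / 8,075 = 0.147616.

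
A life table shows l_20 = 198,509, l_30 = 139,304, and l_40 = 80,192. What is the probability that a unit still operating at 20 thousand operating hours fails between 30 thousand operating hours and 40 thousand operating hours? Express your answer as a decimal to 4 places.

0.2978

This is the probability of reaching 30 but not 40, conditional on being operational at 20: (l_30 − l_40) / l_20.
= (139,304 − 80,192) / 198,509 = 59,112 / 198,509 = 0.297780.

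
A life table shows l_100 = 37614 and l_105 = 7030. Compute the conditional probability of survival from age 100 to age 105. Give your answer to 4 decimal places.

0.1869

We want 5p100 = l_105/l_100.
The conditional survival probability is l_105/l_100 = 7030/37614 = 0.186898.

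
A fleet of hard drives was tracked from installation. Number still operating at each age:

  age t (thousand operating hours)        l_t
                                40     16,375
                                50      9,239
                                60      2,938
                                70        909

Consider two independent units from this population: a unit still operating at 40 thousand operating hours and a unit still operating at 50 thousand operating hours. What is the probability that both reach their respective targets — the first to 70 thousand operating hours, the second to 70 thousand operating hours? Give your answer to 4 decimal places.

0.0055

p₁ = l_70/l_40 = 909/16,375 = 0.055511; p₂ = l_70/l_50 = 909/9,239 = 0.098387.
P(both) = p₁ × p₂ = 0.055511 × 0.098387 = 0.005462.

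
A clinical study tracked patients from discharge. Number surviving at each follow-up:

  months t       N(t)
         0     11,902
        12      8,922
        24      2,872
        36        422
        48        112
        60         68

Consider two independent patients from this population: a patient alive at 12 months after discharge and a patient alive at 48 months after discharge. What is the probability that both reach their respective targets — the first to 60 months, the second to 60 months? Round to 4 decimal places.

0.0046

p₁ = N(60)/N(12) = 68/8,922 = 0.007622; p₂ = N(60)/N(48) = 68/112 = 0.607143.
P(both) = p₁ × p₂ = 0.007622 × 0.607143 = 0.004628.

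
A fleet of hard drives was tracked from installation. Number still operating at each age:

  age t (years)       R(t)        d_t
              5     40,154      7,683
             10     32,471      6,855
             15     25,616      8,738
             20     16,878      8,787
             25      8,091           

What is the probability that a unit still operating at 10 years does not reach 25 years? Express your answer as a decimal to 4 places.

0.7508

P(fail before 25 | operational at 10) = 1 − R(25)/R(10) = 1 − 8,091/32,471 = (24,380)/32,471 = 0.750824.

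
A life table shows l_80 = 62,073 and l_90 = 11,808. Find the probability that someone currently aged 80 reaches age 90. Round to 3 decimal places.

We want 10p80 = l_90/l_80.
The conditional survival probability is l_90/l_80 = 11,808/62,073 = 0.190228.

0.190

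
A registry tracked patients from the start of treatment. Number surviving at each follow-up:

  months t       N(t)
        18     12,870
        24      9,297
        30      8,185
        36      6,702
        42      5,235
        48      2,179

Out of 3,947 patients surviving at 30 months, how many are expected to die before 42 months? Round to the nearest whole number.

The relevant probability is 1 − 5,235/8,185 = 0.360415.
Expected number = 3,947 × 0.360415 = 1423.

1423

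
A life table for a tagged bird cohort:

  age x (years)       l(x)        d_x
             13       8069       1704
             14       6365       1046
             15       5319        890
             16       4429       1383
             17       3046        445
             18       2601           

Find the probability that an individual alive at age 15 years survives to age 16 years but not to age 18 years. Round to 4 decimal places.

0.3437

This is the probability of reaching 16 but not 18, conditional on being alive at 15: (l(16) − l(18)) / l(15).
= (4429 − 2601) / 5319 = 1828 / 5319 = 0.343674.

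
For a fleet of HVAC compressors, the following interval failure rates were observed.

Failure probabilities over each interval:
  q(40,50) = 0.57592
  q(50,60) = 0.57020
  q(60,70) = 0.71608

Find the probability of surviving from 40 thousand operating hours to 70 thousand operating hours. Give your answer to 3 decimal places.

Chaining the interval survival probabilities: (1 − 0.57592) × (1 − 0.57020) × (1 − 0.71608).
= 0.42408 × 0.42980 × 0.28392 = 0.051750.

0.052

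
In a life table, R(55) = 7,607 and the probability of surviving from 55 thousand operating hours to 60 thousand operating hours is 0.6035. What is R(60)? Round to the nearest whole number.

R(60) = R(55) × p = 7,607 × 0.6035 = 4591.

4591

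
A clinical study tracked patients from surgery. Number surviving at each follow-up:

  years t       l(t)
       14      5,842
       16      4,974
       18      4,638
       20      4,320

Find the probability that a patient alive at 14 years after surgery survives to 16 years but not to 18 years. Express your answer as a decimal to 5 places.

0.05751

This is the probability of reaching 16 but not 18, conditional on being alive at 14: (l(16) − l(18)) / l(14).
= (4,974 − 4,638) / 5,842 = 336 / 5,842 = 0.057515.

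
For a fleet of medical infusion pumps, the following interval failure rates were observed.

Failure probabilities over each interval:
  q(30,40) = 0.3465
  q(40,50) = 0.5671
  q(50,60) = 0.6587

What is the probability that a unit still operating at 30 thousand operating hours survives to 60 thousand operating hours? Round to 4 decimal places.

0.0966

P(survive 30→60) = (1 − 0.3465) × (1 − 0.5671) × (1 − 0.6587).
= 0.6535 × 0.4329 × 0.3413 = 0.096554.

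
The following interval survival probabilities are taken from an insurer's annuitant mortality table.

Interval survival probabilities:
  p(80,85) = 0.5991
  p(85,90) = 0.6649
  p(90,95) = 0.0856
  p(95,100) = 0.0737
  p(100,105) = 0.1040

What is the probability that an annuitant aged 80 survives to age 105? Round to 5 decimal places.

0.00026

Survival from 80 to 105 is the product of surviving each interval: 0.5991 × 0.6649 × 0.0856 × 0.0737 × 0.1040.
= 0.000261.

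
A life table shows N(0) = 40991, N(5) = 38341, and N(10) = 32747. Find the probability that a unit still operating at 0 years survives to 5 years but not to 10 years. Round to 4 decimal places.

This is the probability of reaching 5 but not 10, conditional on being operational at 0: (N(5) − N(10)) / N(0).
= (38341 − 32747) / 40991 = 5594 / 40991 = 0.136469.

0.1365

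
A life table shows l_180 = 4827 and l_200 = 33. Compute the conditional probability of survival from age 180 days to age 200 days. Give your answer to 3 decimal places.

0.007

The conditional survival probability is l_200/l_180 = 33/4827 = 0.006837.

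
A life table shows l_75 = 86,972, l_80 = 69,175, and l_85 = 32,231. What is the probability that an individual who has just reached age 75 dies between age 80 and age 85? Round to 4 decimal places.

We want 5|5q75 = (l_80 − l_85)/l_75.
This is the probability of reaching 80 but not 85, conditional on being alive at 75: (l_80 − l_85) / l_75.
= (69,175 − 32,231) / 86,972 = 36,944 / 86,972 = 0.424780.

0.4248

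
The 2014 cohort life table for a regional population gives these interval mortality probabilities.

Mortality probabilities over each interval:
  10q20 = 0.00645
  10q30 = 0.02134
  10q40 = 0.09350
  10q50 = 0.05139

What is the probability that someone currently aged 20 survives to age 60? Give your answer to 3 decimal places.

0.836

The overall survival probability is (1 − 0.00645) × (1 − 0.02134) × (1 − 0.09350) × (1 − 0.05139).
= 0.99355 × 0.97866 × 0.90650 × 0.94861 = 0.836136.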